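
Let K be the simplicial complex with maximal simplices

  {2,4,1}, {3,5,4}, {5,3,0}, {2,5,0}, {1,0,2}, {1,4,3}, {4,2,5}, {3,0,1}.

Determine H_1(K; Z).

Fix the vertex order 0 < 1 < 2 < 3 < 4 < 5 and write every simplex with vertices in increasing order. Then dim K = 2 and the simplices of K are:

  0-simplices (6): [0], [1], [2], [3], [4], [5]
  1-simplices (12): [0,1], [0,2], [0,3], [0,5], [1,2], [1,3], [1,4], [2,4], [2,5], [3,4], [3,5], [4,5]
  2-simplices (8): [0,1,2], [0,1,3], [0,2,5], [0,3,5], [1,2,4], [1,3,4], [2,4,5], [3,4,5]

so the chain groups are C_0 ≅ Z^6, C_1 ≅ Z^12, C_2 ≅ Z^8.

Boundary ∂_1: C_1 → C_0 is given by ∂[p,q] = [q] − [p].
The 6×12 boundary matrix has rank 5 and Smith normal form diag(1,1,1,1,1).

Boundary ∂_2: C_2 → C_1 maps a triangle to the signed sum of its edges. For instance
  ∂[0,3,5] = [3,5] − [0,5] + [0,3],
  ∂[0,1,3] = [1,3] − [0,3] + [0,1].
As a 12×8 matrix over Z this has rank 7, with invariant factors (1,1,1,1,1,1,1).

From H_k ≅ ker(∂_k) / im(∂_{k+1}) we obtain:

  H_1: rank ker ∂_1 − rank ∂_2 = (12 − 5) − 7 = 0, and the invariant factors of ∂_2 are all 1, so H_1 ≅ 0.

(K is a triangulation of the 2-sphere S^2.)

H_1 ≅ 0.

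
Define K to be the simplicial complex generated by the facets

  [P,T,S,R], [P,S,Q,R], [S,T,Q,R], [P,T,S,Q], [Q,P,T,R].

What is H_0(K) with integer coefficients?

Order the vertices as P < Q < R < S < T. Listing each simplex with vertices in this order, K has dimension 3 with simplices:

  0-simplices (5): P, Q, R, S, T
  1-simplices (10): PQ, PR, PS, PT, QR, QS, QT, RS, RT, ST
  2-simplices (10): PQR, PQS, PQT, PRS, PRT, PST, QRS, QRT, QST, RST
  3-simplices (5): PQRS, PQRT, PQST, PRST, QRST

giving chain groups C_0 ≅ Z^5, C_1 ≅ Z^10, C_2 ≅ Z^10, C_3 ≅ Z^5.

Boundary ∂_1: C_1 → C_0 is given by ∂[p,q] = [q] − [p].
The resulting 5×10 matrix has rank 4, and its Smith normal form has invariant factors (1,1,1,1).

The boundary map ∂_2: C_2 → C_1 maps a triangle to the signed sum of its edges. For instance
  ∂QRT = RT − QT + QR,
  ∂QRS = RS − QS + QR.
As a 10×10 matrix over Z this has rank 6, with invariant factors (1,1,1,1,1,1).

The boundary map ∂_3: C_3 → C_2 sends each 3-simplex σ to the alternating sum Σ_i (−1)^i (σ with its i-th vertex removed). For instance
  ∂PRST = RST − PST + PRT − PRS,
  ∂PQRS = QRS − PRS + PQS − PQR.
As a 10×5 matrix over Z this has rank 4, with invariant factors (1,1,1,1).

Reading off H_k = ker ∂_k / im ∂_{k+1}:

  H_0: rank C_0 − rank ∂_1 = 5 − 4 = 1, and the invariant factors of ∂_1 are all 1, so H_0 = Z.

(K is a triangulation of the 3-sphere S^3.)

H_0 = Z.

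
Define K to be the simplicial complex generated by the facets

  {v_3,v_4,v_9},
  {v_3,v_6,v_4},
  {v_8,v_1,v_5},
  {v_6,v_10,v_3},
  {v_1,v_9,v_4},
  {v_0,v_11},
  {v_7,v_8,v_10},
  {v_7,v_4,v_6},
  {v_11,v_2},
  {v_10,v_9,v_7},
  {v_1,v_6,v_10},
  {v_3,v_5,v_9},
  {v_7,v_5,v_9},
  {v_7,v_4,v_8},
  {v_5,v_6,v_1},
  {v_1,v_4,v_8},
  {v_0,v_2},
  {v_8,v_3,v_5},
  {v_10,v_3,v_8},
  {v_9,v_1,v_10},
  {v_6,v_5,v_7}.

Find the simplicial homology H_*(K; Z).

H_0 = Z^2,  H_1 = Z^3,  H_2 = Z.

K has 12 vertices, 30 edges, 18 triangles.
rank ∂_0 = 0, rank ∂_1 = 10 ⇒ b_0 = 12 − 0 − 10 = 2; all invariant factors of ∂_1 are 1 so no torsion. So H_0 ≅ Z^2.
rank ∂_1 = 10, rank ∂_2 = 17 ⇒ b_1 = 30 − 10 − 17 = 3; all invariant factors of ∂_2 are 1 so no torsion. So H_1 ≅ Z^3.
rank ∂_2 = 17, rank ∂_3 = 0 ⇒ b_2 = 18 − 17 − 0 = 1. So H_2 ≅ Z.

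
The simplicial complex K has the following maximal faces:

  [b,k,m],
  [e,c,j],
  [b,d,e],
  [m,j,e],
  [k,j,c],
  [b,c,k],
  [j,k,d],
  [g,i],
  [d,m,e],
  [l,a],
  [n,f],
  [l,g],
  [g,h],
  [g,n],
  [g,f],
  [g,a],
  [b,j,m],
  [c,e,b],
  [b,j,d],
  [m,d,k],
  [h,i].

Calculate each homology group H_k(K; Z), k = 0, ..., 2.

H_0 ≅ Z^2,  H_1 ≅ Z^3 ⊕ Z/2,  H_2 = 0.

Take the total order a < b < c < d < e < f < g < h < i < j < k < l < m < n on the vertex set. Then K (dimension 2) consists of the simplices:

  0-simplices (14): a, b, c, d, e, f, g, h, i, j, k, l, m, n
  1-simplices (27): ag, al, bc, bd, be, bj, bk, bm, ce, cj, ck, de, dj, dk, dm, ej, em, fg, fn, gh, gi, gl, gn, hi, jk, jm, km
  2-simplices (12): bce, bck, bde, bdj, bjm, bkm, cej, cjk, dem, djk, dkm, ejm

giving chain groups C_0 ≅ Z^14, C_1 ≅ Z^27, C_2 ≅ Z^12.

Boundary ∂_1: C_1 → C_0 sends each edge [p,q] (with p < q) to q − p.
As a 14×27 matrix over Z this has rank 12, with invariant factors (1,1,1,1,1,1,1,1,1,1,1,1).

∂_2: C_2 → C_1 maps a triangle to the signed sum of its edges. For instance
  ∂bck = ck − bk + bc,
  ∂bce = ce − be + bc.
The resulting 27×12 matrix has rank 12, and its Smith normal form has invariant factors (1,1,1,1,1,1,1,1,1,1,1,2).

From H_k ≅ ker(∂_k) / im(∂_{k+1}) we obtain:

  H_0: rank C_0 − rank ∂_1 = 14 − 12 = 2, and the invariant factors of ∂_1 are all 1, so H_0 = Z^2.
  H_1: rank ker ∂_1 − rank ∂_2 = (27 − 12) − 12 = 3, and ∂_2 has invariant factor 2 > 1, so H_1 = Z^3 ⊕ Z/2.
  H_2: rank ker ∂_2 − rank ∂_3 = (12 − 12) − 0 = 0, and there is no ∂_3, so H_2 = 0.

As a check, the Euler characteristic is 14 − 27 + 12 = -1, which agrees with 2 − 3 + 0 = -1.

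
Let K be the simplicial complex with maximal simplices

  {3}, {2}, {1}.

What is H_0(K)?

H_0 = Z^3.

Take the total order 1 < 2 < 3 on the vertex set. Then K (dimension 0) consists of the simplices:

  0-simplices (3): [1], [2], [3]

Hence C_0 ≅ Z^3.

Computing H_k = (kernel of ∂_k) / (image of ∂_{k+1}):

  H_0: rank C_0 − rank ∂_1 = 3 − 0 = 3, and there is no ∂_1, so H_0 = Z^3.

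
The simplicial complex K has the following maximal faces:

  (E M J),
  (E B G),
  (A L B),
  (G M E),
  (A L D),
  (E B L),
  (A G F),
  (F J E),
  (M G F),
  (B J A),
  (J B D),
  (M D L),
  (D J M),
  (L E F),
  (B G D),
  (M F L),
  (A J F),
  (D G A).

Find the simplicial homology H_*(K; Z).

H_0 ≅ Z,  H_1 ≅ Z ⊕ Z/2,  H_2 = 0.

Take the total order A < B < D < E < F < G < J < L < M on the vertex set. Then K (dimension 2) consists of the simplices:

  0-simplices (9): A, B, D, E, F, G, J, L, M
  1-simplices (27): AB, AD, AF, AG, AJ, AL, BD, BE, BG, BJ, BL, DG, DJ, DL, DM, EF, EG, EJ, EL, EM, FG, FJ, FL, FM, GM, JM, LM
  2-simplices (18): ABJ, ABL, ADG, ADL, AFG, AFJ, BDG, BDJ, BEG, BEL, DJM, DLM, EFJ, EFL, EGM, EJM, FGM, FLM

Hence C_0 ≅ Z^9, C_1 ≅ Z^27, C_2 ≅ Z^18.

∂_1: C_1 → C_0 is given by ∂[p,q] = [q] − [p]. For instance
  ∂AF = F − A.
As a 9×27 matrix over Z this has rank 8, with invariant factors (1,1,1,1,1,1,1,1).

∂_2: C_2 → C_1 acts by ∂[p,q,r] = [q,r] − [p,r] + [p,q]. For instance
  ∂EFL = FL − EL + EF,
  ∂ADL = DL − AL + AD.
As a 27×18 matrix over Z this has rank 18, with invariant factors (1,1,1,1,1,1,1,1,1,1,1,1,1,1,1,1,1,2).

Reading off H_k = ker ∂_k / im ∂_{k+1}:

  H_0: rank C_0 − rank ∂_1 = 9 − 8 = 1, and the invariant factors of ∂_1 are all 1, so H_0 = Z.
  H_1: rank ker ∂_1 − rank ∂_2 = (27 − 8) − 18 = 1, and ∂_2 has invariant factor 2 > 1, so H_1 = Z ⊕ Z/2.
  H_2: rank ker ∂_2 − rank ∂_3 = (18 − 18) − 0 = 0, and there is no ∂_3, so H_2 = 0.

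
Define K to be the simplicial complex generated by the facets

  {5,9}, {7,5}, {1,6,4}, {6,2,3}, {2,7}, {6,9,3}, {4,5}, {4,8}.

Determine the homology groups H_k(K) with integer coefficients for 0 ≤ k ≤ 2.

We work with the vertex ordering 1 < 2 < 3 < 4 < 5 < 6 < 7 < 8 < 9. The simplices of K, each written with vertices in increasing order, are:

  0-simplices (9): [1], [2], [3], [4], [5], [6], [7], [8], [9]
  1-simplices (13): [1,4], [1,6], [2,3], [2,6], [2,7], [3,6], [3,9], [4,5], [4,6], [4,8], [5,7], [5,9], [6,9]
  2-simplices (3): [1,4,6], [2,3,6], [3,6,9]

giving chain groups C_0 ≅ Z^9, C_1 ≅ Z^13, C_2 ≅ Z^3.

∂_1: C_1 → C_0 maps an edge to its endpoints' difference, ∂[p,q] = q − p. For instance
  ∂[2,3] = [3] − [2].
This gives a 9×13 integer matrix of rank 8; reducing to Smith normal form yields diagonal entries (1,1,1,1,1,1,1,1).

Boundary ∂_2: C_2 → C_1 maps a triangle to the signed sum of its edges. For instance
  ∂[1,4,6] = [4,6] − [1,6] + [1,4],
  ∂[2,3,6] = [3,6] − [2,6] + [2,3].
This gives a 13×3 integer matrix of rank 3; reducing to Smith normal form yields diagonal entries (1,1,1).

Computing H_k = (kernel of ∂_k) / (image of ∂_{k+1}):

  H_0: rank C_0 − rank ∂_1 = 9 − 8 = 1, and the invariant factors of ∂_1 are all 1, so H_0 ≅ Z.
  H_1: rank ker ∂_1 − rank ∂_2 = (13 − 8) − 3 = 2, and the invariant factors of ∂_2 are all 1, so H_1 ≅ Z^2.
  H_2: rank ker ∂_2 − rank ∂_3 = (3 − 3) − 0 = 0, and there is no ∂_3, so H_2 ≅ 0.

As a check, the Euler characteristic is 9 − 13 + 3 = -1, which agrees with 1 − 2 + 0 = -1.

H_0 ≅ Z,  H_1 ≅ Z^2,  H_2 = 0.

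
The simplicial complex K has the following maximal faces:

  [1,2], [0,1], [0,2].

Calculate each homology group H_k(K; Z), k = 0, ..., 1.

We work with the vertex ordering 0 < 1 < 2. The simplices of K, each written with vertices in increasing order, are:

  0-simplices (3): [0], [1], [2]
  1-simplices (3): [0,1], [0,2], [1,2]

giving chain groups C_0 ≅ Z^3, C_1 ≅ Z^3.

Boundary ∂_1: C_1 → C_0 is given by ∂[p,q] = [q] − [p]. For instance
  ∂[0,2] = [2] − [0].
The resulting 3×3 matrix has rank 2, and its Smith normal form has invariant factors (1,1).

Computing H_k = (kernel of ∂_k) / (image of ∂_{k+1}):

  H_0: rank C_0 − rank ∂_1 = 3 − 2 = 1, and the invariant factors of ∂_1 are all 1, so H_0 = Z.
  H_1: rank ker ∂_1 − rank ∂_2 = (3 − 2) − 0 = 1, and there is no ∂_2, so H_1 = Z.

As a check, the Euler characteristic is 3 − 3 = 0, which agrees with 1 − 1 = 0.

H_0 ≅ Z,  H_1 ≅ Z.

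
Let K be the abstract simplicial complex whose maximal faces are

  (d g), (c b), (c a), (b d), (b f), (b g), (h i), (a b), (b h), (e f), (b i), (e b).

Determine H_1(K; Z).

K has 9 vertices, 12 edges.
rank ∂_1 = 8, rank ∂_2 = 0 ⇒ b_1 = 12 − 8 − 0 = 4. So H_1 ≅ Z^4.

H_1 ≅ Z^4.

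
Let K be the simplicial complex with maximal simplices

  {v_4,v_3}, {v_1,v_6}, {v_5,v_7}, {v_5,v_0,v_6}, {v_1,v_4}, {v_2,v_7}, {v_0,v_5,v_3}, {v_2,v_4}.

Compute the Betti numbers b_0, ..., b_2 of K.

b_0 = 1, b_1 = 2, b_2 = 0.

Fix the vertex order v_0 < v_1 < v_2 < v_3 < v_4 < v_5 < v_6 < v_7 and write every simplex with vertices in increasing order. Then dim K = 2 and the simplices of K are:

  0-simplices (8): [v_0], [v_1], [v_2], [v_3], [v_4], [v_5], [v_6], [v_7]
  1-simplices (11): [v_0,v_3], [v_0,v_5], [v_0,v_6], [v_1,v_4], [v_1,v_6], [v_2,v_4], [v_2,v_7], [v_3,v_4], [v_3,v_5], [v_5,v_6], [v_5,v_7]
  2-simplices (2): [v_0,v_3,v_5], [v_0,v_5,v_6]

Hence C_0 ≅ Z^8, C_1 ≅ Z^11, C_2 ≅ Z^2.

∂_1: C_1 → C_0 sends each edge [p,q] (with p < q) to q − p.
This gives a 8×11 integer matrix of rank 7; reducing to Smith normal form yields diagonal entries (1,1,1,1,1,1,1).

Boundary ∂_2: C_2 → C_1 acts by ∂[p,q,r] = [q,r] − [p,r] + [p,q]. For instance
  ∂[v_0,v_5,v_6] = [v_5,v_6] − [v_0,v_6] + [v_0,v_5],
  ∂[v_0,v_3,v_5] = [v_3,v_5] − [v_0,v_5] + [v_0,v_3].
This gives a 11×2 integer matrix of rank 2; reducing to Smith normal form yields diagonal entries (1,1).

Now H_k = ker ∂_k / im ∂_{k+1}, so:

  H_0: rank C_0 − rank ∂_1 = 8 − 7 = 1, and the invariant factors of ∂_1 are all 1, so H_0 = Z.
  H_1: rank ker ∂_1 − rank ∂_2 = (11 − 7) − 2 = 2, and the invariant factors of ∂_2 are all 1, so H_1 = Z^2.
  H_2: rank ker ∂_2 − rank ∂_3 = (2 − 2) − 0 = 0, and there is no ∂_3, so H_2 = 0.

As a check, the Euler characteristic is 8 − 11 + 2 = -1, which agrees with 1 − 2 + 0 = -1.

Hence the Betti numbers are b_0 = 1, b_1 = 2, b_2 = 0.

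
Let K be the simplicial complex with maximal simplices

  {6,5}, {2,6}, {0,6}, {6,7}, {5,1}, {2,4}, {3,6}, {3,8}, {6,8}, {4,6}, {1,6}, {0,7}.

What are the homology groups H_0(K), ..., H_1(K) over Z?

K has 9 vertices, 12 edges.
rank ∂_0 = 0, rank ∂_1 = 8 ⇒ b_0 = 9 − 0 − 8 = 1; all invariant factors of ∂_1 are 1 so no torsion. So H_0 ≅ Z.
rank ∂_1 = 8, rank ∂_2 = 0 ⇒ b_1 = 12 − 8 − 0 = 4. So H_1 ≅ Z^4.

H_0 = Z,  H_1 = Z^4.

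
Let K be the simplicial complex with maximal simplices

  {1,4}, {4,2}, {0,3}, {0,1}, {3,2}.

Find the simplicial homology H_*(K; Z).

Fix the vertex order 0 < 1 < 2 < 3 < 4 and write every simplex with vertices in increasing order. Then dim K = 1 and the simplices of K are:

  0-simplices (5): [0], [1], [2], [3], [4]
  1-simplices (5): [0,1], [0,3], [1,4], [2,3], [2,4]

Hence C_0 ≅ Z^5, C_1 ≅ Z^5.

Boundary ∂_1: C_1 → C_0 sends each edge [p,q] (with p < q) to q − p.
The resulting 5×5 matrix has rank 4, and its Smith normal form has invariant factors (1,1,1,1).

Now H_k = ker ∂_k / im ∂_{k+1}, so:

  H_0: rank C_0 − rank ∂_1 = 5 − 4 = 1, and the invariant factors of ∂_1 are all 1, so H_0 ≅ Z.
  H_1: rank ker ∂_1 − rank ∂_2 = (5 − 4) − 0 = 1, and there is no ∂_2, so H_1 ≅ Z.

(K is a triangulation of the circle S^1.)

H_0 = Z,  H_1 = Z.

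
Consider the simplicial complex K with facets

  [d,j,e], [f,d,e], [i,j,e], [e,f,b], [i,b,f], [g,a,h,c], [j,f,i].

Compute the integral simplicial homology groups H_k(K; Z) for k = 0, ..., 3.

K has 10 vertices, 18 edges, 10 triangles, 1 3-simplex.
rank ∂_0 = 0, rank ∂_1 = 8 ⇒ b_0 = 10 − 0 − 8 = 2; all invariant factors of ∂_1 are 1 so no torsion. So H_0 ≅ Z^2.
rank ∂_1 = 8, rank ∂_2 = 9 ⇒ b_1 = 18 − 8 − 9 = 1; all invariant factors of ∂_2 are 1 so no torsion. So H_1 ≅ Z.
rank ∂_2 = 9, rank ∂_3 = 1 ⇒ b_2 = 10 − 9 − 1 = 0; all invariant factors of ∂_3 are 1 so no torsion. So H_2 ≅ 0.
rank ∂_3 = 1, rank ∂_4 = 0 ⇒ b_3 = 1 − 1 − 0 = 0. So H_3 ≅ 0.

H_0 ≅ Z^2,  H_1 ≅ Z,  H_2 = 0,  H_3 = 0.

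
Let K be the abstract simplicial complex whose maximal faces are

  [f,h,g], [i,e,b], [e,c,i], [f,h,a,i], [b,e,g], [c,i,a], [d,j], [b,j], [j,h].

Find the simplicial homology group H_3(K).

Fix the vertex order a < b < c < d < e < f < g < h < i < j and write every simplex with vertices in increasing order. Then dim K = 3 and the simplices of K are:

  0-simplices (10): a, b, c, d, e, f, g, h, i, j
  1-simplices (19): ac, af, ah, ai, be, bg, bi, bj, ce, ci, dj, eg, ei, fg, fh, fi, gh, hi, hj
  2-simplices (9): aci, afh, afi, ahi, beg, bei, cei, fgh, fhi
  3-simplices (1): afhi

Hence C_0 ≅ Z^10, C_1 ≅ Z^19, C_2 ≅ Z^9, C_3 ≅ Z^1.

∂_1: C_1 → C_0 maps an edge to its endpoints' difference, ∂[p,q] = q − p.
This gives a 10×19 integer matrix of rank 9; reducing to Smith normal form yields diagonal entries (1,1,1,1,1,1,1,1,1).

∂_2: C_2 → C_1 acts by ∂[p,q,r] = [q,r] − [p,r] + [p,q]. For instance
  ∂beg = eg − bg + be,
  ∂afi = fi − ai + af.
This gives a 19×9 integer matrix of rank 8; reducing to Smith normal form yields diagonal entries (1,1,1,1,1,1,1,1).

∂_3: C_3 → C_2 sends each 3-simplex σ to the alternating sum Σ_i (−1)^i (σ with its i-th vertex removed). For instance
  ∂afhi = fhi − ahi + afi − afh.
The 9×1 boundary matrix has rank 1 and Smith normal form diag(1).

From H_k ≅ ker(∂_k) / im(∂_{k+1}) we obtain:

  H_3: rank ker ∂_3 − rank ∂_4 = (1 − 1) − 0 = 0, and there is no ∂_4, so H_3 = 0.

H_3 ≅ 0.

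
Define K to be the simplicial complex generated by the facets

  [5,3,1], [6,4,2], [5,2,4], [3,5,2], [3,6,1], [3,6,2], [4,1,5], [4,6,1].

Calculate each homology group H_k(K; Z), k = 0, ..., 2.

Take the total order 1 < 2 < 3 < 4 < 5 < 6 on the vertex set. Then K (dimension 2) consists of the simplices:

  0-simplices (6): [1], [2], [3], [4], [5], [6]
  1-simplices (12): [1,3], [1,4], [1,5], [1,6], [2,3], [2,4], [2,5], [2,6], [3,5], [3,6], [4,5], [4,6]
  2-simplices (8): [1,3,5], [1,3,6], [1,4,5], [1,4,6], [2,3,5], [2,3,6], [2,4,5], [2,4,6]

giving chain groups C_0 ≅ Z^6, C_1 ≅ Z^12, C_2 ≅ Z^8.

The boundary map ∂_1: C_1 → C_0 is given by ∂[p,q] = [q] − [p].
The resulting 6×12 matrix has rank 5, and its Smith normal form has invariant factors (1,1,1,1,1).

The boundary map ∂_2: C_2 → C_1 acts by ∂[p,q,r] = [q,r] − [p,r] + [p,q]. For instance
  ∂[1,4,6] = [4,6] − [1,6] + [1,4],
  ∂[2,3,6] = [3,6] − [2,6] + [2,3].
This gives a 12×8 integer matrix of rank 7; reducing to Smith normal form yields diagonal entries (1,1,1,1,1,1,1).

From H_k ≅ ker(∂_k) / im(∂_{k+1}) we obtain:

  H_0: rank C_0 − rank ∂_1 = 6 − 5 = 1, and the invariant factors of ∂_1 are all 1, so H_0 ≅ Z.
  H_1: rank ker ∂_1 − rank ∂_2 = (12 − 5) − 7 = 0, and the invariant factors of ∂_2 are all 1, so H_1 ≅ 0.
  H_2: rank ker ∂_2 − rank ∂_3 = (8 − 7) − 0 = 1, and there is no ∂_3, so H_2 ≅ Z.

As a check, the Euler characteristic is 6 − 12 + 8 = 2, which agrees with 1 − 0 + 1 = 2.

H_0 ≅ Z,  H_1 = 0,  H_2 ≅ Z.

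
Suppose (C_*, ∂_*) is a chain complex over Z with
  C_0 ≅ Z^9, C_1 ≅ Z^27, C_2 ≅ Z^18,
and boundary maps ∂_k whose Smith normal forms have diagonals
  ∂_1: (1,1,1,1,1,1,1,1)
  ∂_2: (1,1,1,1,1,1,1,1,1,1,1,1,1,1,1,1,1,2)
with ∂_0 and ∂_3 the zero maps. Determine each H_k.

H_0 = Z,  H_1 = Z ⊕ Z/2,  H_2 = 0.

H_0: b_0 = 9 − 0 − 8 = 1; torsion from ∂_1 factors > 1: none. So H_0 = Z.
H_1: b_1 = 27 − 8 − 18 = 1; torsion from ∂_2 factors > 1: [2]. So H_1 = Z ⊕ Z/2.
H_2: b_2 = 18 − 18 − 0 = 0; torsion from ∂_3 factors > 1: none. So H_2 = 0.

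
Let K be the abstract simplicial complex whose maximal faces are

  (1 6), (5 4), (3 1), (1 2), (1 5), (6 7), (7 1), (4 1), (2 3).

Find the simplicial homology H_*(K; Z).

H_0 ≅ Z,  H_1 ≅ Z^3.

Fix the vertex order 1 < 2 < 3 < 4 < 5 < 6 < 7 and write every simplex with vertices in increasing order. Then dim K = 1 and the simplices of K are:

  0-simplices (7): [1], [2], [3], [4], [5], [6], [7]
  1-simplices (9): [1,2], [1,3], [1,4], [1,5], [1,6], [1,7], [2,3], [4,5], [6,7]

Hence C_0 ≅ Z^7, C_1 ≅ Z^9.

Boundary ∂_1: C_1 → C_0 maps an edge to its endpoints' difference, ∂[p,q] = q − p. For instance
  ∂[1,3] = [3] − [1].
This gives a 7×9 integer matrix of rank 6; reducing to Smith normal form yields diagonal entries (1,1,1,1,1,1).

Reading off H_k = ker ∂_k / im ∂_{k+1}:

  H_0: rank C_0 − rank ∂_1 = 7 − 6 = 1, and the invariant factors of ∂_1 are all 1, so H_0 = Z.
  H_1: rank ker ∂_1 − rank ∂_2 = (9 − 6) − 0 = 3, and there is no ∂_2, so H_1 = Z^3.

As a check, the Euler characteristic is 7 − 9 = -2, which agrees with 1 − 3 = -2.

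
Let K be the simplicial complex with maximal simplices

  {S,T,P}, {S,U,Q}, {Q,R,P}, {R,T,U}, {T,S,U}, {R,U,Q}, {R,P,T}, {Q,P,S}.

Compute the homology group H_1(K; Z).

We work with the vertex ordering P < Q < R < S < T < U. The simplices of K, each written with vertices in increasing order, are:

  0-simplices (6): P, Q, R, S, T, U
  1-simplices (12): PQ, PR, PS, PT, QR, QS, QU, RT, RU, ST, SU, TU
  2-simplices (8): PQR, PQS, PRT, PST, QRU, QSU, RTU, STU

Hence C_0 ≅ Z^6, C_1 ≅ Z^12, C_2 ≅ Z^8.

The boundary map ∂_1: C_1 → C_0 maps an edge to its endpoints' difference, ∂[p,q] = q − p.
As a 6×12 matrix over Z this has rank 5, with invariant factors (1,1,1,1,1).

∂_2: C_2 → C_1 acts by ∂[p,q,r] = [q,r] − [p,r] + [p,q]. For instance
  ∂RTU = TU − RU + RT,
  ∂QSU = SU − QU + QS.
This gives a 12×8 integer matrix of rank 7; reducing to Smith normal form yields diagonal entries (1,1,1,1,1,1,1).

Reading off H_k = ker ∂_k / im ∂_{k+1}:

  H_1: rank ker ∂_1 − rank ∂_2 = (12 − 5) − 7 = 0, and the invariant factors of ∂_2 are all 1, so H_1 = 0.

H_1 = 0.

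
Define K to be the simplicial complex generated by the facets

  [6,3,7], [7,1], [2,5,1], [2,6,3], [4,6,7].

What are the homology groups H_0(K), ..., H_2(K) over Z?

Take the total order 1 < 2 < 3 < 4 < 5 < 6 < 7 on the vertex set. Then K (dimension 2) consists of the simplices:

  0-simplices (7): [1], [2], [3], [4], [5], [6], [7]
  1-simplices (11): [1,2], [1,5], [1,7], [2,3], [2,5], [2,6], [3,6], [3,7], [4,6], [4,7], [6,7]
  2-simplices (4): [1,2,5], [2,3,6], [3,6,7], [4,6,7]

so the chain groups are C_0 ≅ Z^7, C_1 ≅ Z^11, C_2 ≅ Z^4.

The boundary map ∂_1: C_1 → C_0 sends each edge [p,q] (with p < q) to q − p. For instance
  ∂[1,5] = [5] − [1].
The resulting 7×11 matrix has rank 6, and its Smith normal form has invariant factors (1,1,1,1,1,1).

The boundary map ∂_2: C_2 → C_1 acts by ∂[p,q,r] = [q,r] − [p,r] + [p,q]. For instance
  ∂[3,6,7] = [6,7] − [3,7] + [3,6],
  ∂[1,2,5] = [2,5] − [1,5] + [1,2].
This gives a 11×4 integer matrix of rank 4; reducing to Smith normal form yields diagonal entries (1,1,1,1).

Reading off H_k = ker ∂_k / im ∂_{k+1}:

  H_0: rank C_0 − rank ∂_1 = 7 − 6 = 1, and the invariant factors of ∂_1 are all 1, so H_0 = Z.
  H_1: rank ker ∂_1 − rank ∂_2 = (11 − 6) − 4 = 1, and the invariant factors of ∂_2 are all 1, so H_1 = Z.
  H_2: rank ker ∂_2 − rank ∂_3 = (4 − 4) − 0 = 0, and there is no ∂_3, so H_2 = 0.

As a check, the Euler characteristic is 7 − 11 + 4 = 0, which agrees with 1 − 1 + 0 = 0.

H_0 = Z,  H_1 = Z,  H_2 = 0.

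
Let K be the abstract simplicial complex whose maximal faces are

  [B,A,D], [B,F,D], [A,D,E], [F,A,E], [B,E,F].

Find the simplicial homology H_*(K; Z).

We work with the vertex ordering A < B < D < E < F. The simplices of K, each written with vertices in increasing order, are:

  0-simplices (5): A, B, D, E, F
  1-simplices (10): AB, AD, AE, AF, BD, BE, BF, DE, DF, EF
  2-simplices (5): ABD, ADE, AEF, BDF, BEF

so the chain groups are C_0 ≅ Z^5, C_1 ≅ Z^10, C_2 ≅ Z^5.

The boundary map ∂_1: C_1 → C_0 sends each edge [p,q] (with p < q) to q − p. For instance
  ∂BD = D − B.
The resulting 5×10 matrix has rank 4, and its Smith normal form has invariant factors (1,1,1,1).

Boundary ∂_2: C_2 → C_1 maps a triangle to the signed sum of its edges. For instance
  ∂ADE = DE − AE + AD,
  ∂ABD = BD − AD + AB.
This gives a 10×5 integer matrix of rank 5; reducing to Smith normal form yields diagonal entries (1,1,1,1,1).

Computing H_k = (kernel of ∂_k) / (image of ∂_{k+1}):

  H_0: rank C_0 − rank ∂_1 = 5 − 4 = 1, and the invariant factors of ∂_1 are all 1, so H_0 = Z.
  H_1: rank ker ∂_1 − rank ∂_2 = (10 − 4) − 5 = 1, and the invariant factors of ∂_2 are all 1, so H_1 = Z.
  H_2: rank ker ∂_2 − rank ∂_3 = (5 − 5) − 0 = 0, and there is no ∂_3, so H_2 = 0.

As a check, the Euler characteristic is 5 − 10 + 5 = 0, which agrees with 1 − 1 + 0 = 0.

H_0 = Z,  H_1 = Z,  H_2 = 0.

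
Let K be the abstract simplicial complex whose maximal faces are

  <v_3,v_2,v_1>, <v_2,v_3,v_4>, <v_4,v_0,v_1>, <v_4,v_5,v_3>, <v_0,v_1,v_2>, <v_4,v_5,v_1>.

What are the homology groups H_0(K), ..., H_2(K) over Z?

Fix the vertex order v_0 < v_1 < v_2 < v_3 < v_4 < v_5 and write every simplex with vertices in increasing order. Then dim K = 2 and the simplices of K are:

  0-simplices (6): [v_0], [v_1], [v_2], [v_3], [v_4], [v_5]
  1-simplices (12): [v_0,v_1], [v_0,v_2], [v_0,v_4], [v_1,v_2], [v_1,v_3], [v_1,v_4], [v_1,v_5], [v_2,v_3], [v_2,v_4], [v_3,v_4], [v_3,v_5], [v_4,v_5]
  2-simplices (6): [v_0,v_1,v_2], [v_0,v_1,v_4], [v_1,v_2,v_3], [v_1,v_4,v_5], [v_2,v_3,v_4], [v_3,v_4,v_5]

so the chain groups are C_0 ≅ Z^6, C_1 ≅ Z^12, C_2 ≅ Z^6.

The boundary map ∂_1: C_1 → C_0 maps an edge to its endpoints' difference, ∂[p,q] = q − p. For instance
  ∂[v_0,v_4] = [v_4] − [v_0].
This gives a 6×12 integer matrix of rank 5; reducing to Smith normal form yields diagonal entries (1,1,1,1,1).

Boundary ∂_2: C_2 → C_1 acts by ∂[p,q,r] = [q,r] − [p,r] + [p,q]. For instance
  ∂[v_1,v_2,v_3] = [v_2,v_3] − [v_1,v_3] + [v_1,v_2],
  ∂[v_0,v_1,v_4] = [v_1,v_4] − [v_0,v_4] + [v_0,v_1].
The 12×6 boundary matrix has rank 6 and Smith normal form diag(1,1,1,1,1,1).

Computing H_k = (kernel of ∂_k) / (image of ∂_{k+1}):

  H_0: rank C_0 − rank ∂_1 = 6 − 5 = 1, and the invariant factors of ∂_1 are all 1, so H_0 ≅ Z.
  H_1: rank ker ∂_1 − rank ∂_2 = (12 − 5) − 6 = 1, and the invariant factors of ∂_2 are all 1, so H_1 ≅ Z.
  H_2: rank ker ∂_2 − rank ∂_3 = (6 − 6) − 0 = 0, and there is no ∂_3, so H_2 ≅ 0.

As a check, the Euler characteristic is 6 − 12 + 6 = 0, which agrees with 1 − 1 + 0 = 0.

H_0 ≅ Z,  H_1 ≅ Z,  H_2 = 0.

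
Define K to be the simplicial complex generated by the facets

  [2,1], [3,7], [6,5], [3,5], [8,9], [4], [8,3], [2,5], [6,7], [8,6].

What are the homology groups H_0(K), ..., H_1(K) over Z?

H_0 = Z^2,  H_1 = Z^2.

We work with the vertex ordering 1 < 2 < 3 < 4 < 5 < 6 < 7 < 8 < 9. The simplices of K, each written with vertices in increasing order, are:

  0-simplices (9): [1], [2], [3], [4], [5], [6], [7], [8], [9]
  1-simplices (9): [1,2], [2,5], [3,5], [3,7], [3,8], [5,6], [6,7], [6,8], [8,9]

Hence C_0 ≅ Z^9, C_1 ≅ Z^9.

∂_1: C_1 → C_0 sends each edge [p,q] (with p < q) to q − p. For instance
  ∂[3,5] = [5] − [3].
As a 9×9 matrix over Z this has rank 7, with invariant factors (1,1,1,1,1,1,1).

Reading off H_k = ker ∂_k / im ∂_{k+1}:

  H_0: rank C_0 − rank ∂_1 = 9 − 7 = 2, and the invariant factors of ∂_1 are all 1, so H_0 = Z^2.
  H_1: rank ker ∂_1 − rank ∂_2 = (9 − 7) − 0 = 2, and there is no ∂_2, so H_1 = Z^2.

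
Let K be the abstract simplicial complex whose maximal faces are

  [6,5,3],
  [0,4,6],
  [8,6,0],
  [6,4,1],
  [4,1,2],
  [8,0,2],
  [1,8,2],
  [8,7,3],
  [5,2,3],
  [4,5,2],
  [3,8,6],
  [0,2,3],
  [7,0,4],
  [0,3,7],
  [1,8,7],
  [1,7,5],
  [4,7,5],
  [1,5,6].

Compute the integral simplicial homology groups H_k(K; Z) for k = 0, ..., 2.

H_0 ≅ Z,  H_1 ≅ Z × Z/2,  H_2 = 0.

Take the total order 0 < 1 < 2 < 3 < 4 < 5 < 6 < 7 < 8 on the vertex set. Then K (dimension 2) consists of the simplices:

  0-simplices (9): [0], [1], [2], [3], [4], [5], [6], [7], [8]
  1-simplices (27): (27 of them)
  2-simplices (18): [0,2,3], [0,2,8], [0,3,7], [0,4,6], [0,4,7], [0,6,8], [1,2,4], [1,2,8], [1,4,6], [1,5,6], [1,5,7], [1,7,8], [2,3,5], [2,4,5], [3,5,6], [3,6,8], [3,7,8], [4,5,7]

so the chain groups are C_0 ≅ Z^9, C_1 ≅ Z^27, C_2 ≅ Z^18.

∂_1: C_1 → C_0 sends each edge [p,q] (with p < q) to q − p. For instance
  ∂[0,8] = [8] − [0].
The 9×27 boundary matrix has rank 8 and Smith normal form diag(1,1,1,1,1,1,1,1).

∂_2: C_2 → C_1 maps a triangle to the signed sum of its edges. For instance
  ∂[3,5,6] = [5,6] − [3,6] + [3,5],
  ∂[4,5,7] = [5,7] − [4,7] + [4,5].
The resulting 27×18 matrix has rank 18, and its Smith normal form has invariant factors (1,1,1,1,1,1,1,1,1,1,1,1,1,1,1,1,1,2).

Computing H_k = (kernel of ∂_k) / (image of ∂_{k+1}):

  H_0: rank C_0 − rank ∂_1 = 9 − 8 = 1, and the invariant factors of ∂_1 are all 1, so H_0 = Z.
  H_1: rank ker ∂_1 − rank ∂_2 = (27 − 8) − 18 = 1, and ∂_2 has invariant factor 2 > 1, so H_1 = Z × Z/2.
  H_2: rank ker ∂_2 − rank ∂_3 = (18 − 18) − 0 = 0, and there is no ∂_3, so H_2 = 0.

As a check, the Euler characteristic is 9 − 27 + 18 = 0, which agrees with 1 − 1 + 0 = 0.
(K is a triangulation of the Klein bottle.)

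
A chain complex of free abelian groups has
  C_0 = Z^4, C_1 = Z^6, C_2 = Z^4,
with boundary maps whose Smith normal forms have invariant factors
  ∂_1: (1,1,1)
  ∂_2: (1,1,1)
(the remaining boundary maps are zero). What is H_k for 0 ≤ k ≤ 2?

H_0 ≅ Z,  H_1 = 0,  H_2 ≅ Z.

H_0: b_0 = 4 − 0 − 3 = 1; torsion from ∂_1 factors > 1: none. So H_0 ≅ Z.
H_1: b_1 = 6 − 3 − 3 = 0; torsion from ∂_2 factors > 1: none. So H_1 ≅ 0.
H_2: b_2 = 4 − 3 − 0 = 1; torsion from ∂_3 factors > 1: none. So H_2 ≅ Z.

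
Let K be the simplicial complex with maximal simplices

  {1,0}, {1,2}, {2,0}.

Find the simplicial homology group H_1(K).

H_1 ≅ Z.

Fix the vertex order 0 < 1 < 2 and write every simplex with vertices in increasing order. Then dim K = 1 and the simplices of K are:

  0-simplices (3): [0], [1], [2]
  1-simplices (3): [0,1], [0,2], [1,2]

so the chain groups are C_0 ≅ Z^3, C_1 ≅ Z^3.

The boundary map ∂_1: C_1 → C_0 maps an edge to its endpoints' difference, ∂[p,q] = q − p.
As a 3×3 matrix over Z this has rank 2, with invariant factors (1,1).

Reading off H_k = ker ∂_k / im ∂_{k+1}:

  H_1: rank ker ∂_1 − rank ∂_2 = (3 − 2) − 0 = 1, and there is no ∂_2, so H_1 = Z.

(K is a triangulation of the circle S^1.)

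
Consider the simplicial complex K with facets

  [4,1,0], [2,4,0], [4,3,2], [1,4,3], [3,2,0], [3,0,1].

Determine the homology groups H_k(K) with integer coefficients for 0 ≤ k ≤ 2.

H_0 = Z,  H_1 = 0,  H_2 = Z.

K has 5 vertices, 9 edges, 6 triangles.
rank ∂_0 = 0, rank ∂_1 = 4 ⇒ b_0 = 5 − 0 − 4 = 1; all invariant factors of ∂_1 are 1 so no torsion. So H_0 ≅ Z.
rank ∂_1 = 4, rank ∂_2 = 5 ⇒ b_1 = 9 − 4 − 5 = 0; all invariant factors of ∂_2 are 1 so no torsion. So H_1 ≅ 0.
rank ∂_2 = 5, rank ∂_3 = 0 ⇒ b_2 = 6 − 5 − 0 = 1. So H_2 ≅ Z.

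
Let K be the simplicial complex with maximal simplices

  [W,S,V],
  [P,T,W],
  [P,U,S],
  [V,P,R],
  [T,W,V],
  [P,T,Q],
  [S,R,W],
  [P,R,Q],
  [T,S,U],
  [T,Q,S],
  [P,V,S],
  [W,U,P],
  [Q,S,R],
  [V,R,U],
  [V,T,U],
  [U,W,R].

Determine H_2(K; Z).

H_2 ≅ Z.

We work with the vertex ordering P < Q < R < S < T < U < V < W. The simplices of K, each written with vertices in increasing order, are:

  0-simplices (8): P, Q, R, S, T, U, V, W
  1-simplices (24): PQ, PR, PS, PT, PU, PV, PW, QR, QS, QT, RS, RU, RV, RW, ST, SU, SV, SW, TU, TV, TW, UV, UW, VW
  2-simplices (16): PQR, PQT, PRV, PSU, PSV, PTW, PUW, QRS, QST, RSW, RUV, RUW, STU, SVW, TUV, TVW

Hence C_0 ≅ Z^8, C_1 ≅ Z^24, C_2 ≅ Z^16.

Boundary ∂_1: C_1 → C_0 sends each edge [p,q] (with p < q) to q − p. For instance
  ∂PS = S − P.
The 8×24 boundary matrix has rank 7 and Smith normal form diag(1,1,1,1,1,1,1).

Boundary ∂_2: C_2 → C_1 acts by ∂[p,q,r] = [q,r] − [p,r] + [p,q]. For instance
  ∂PRV = RV − PV + PR,
  ∂PQR = QR − PR + PQ.
As a 24×16 matrix over Z this has rank 15, with invariant factors (1,1,1,1,1,1,1,1,1,1,1,1,1,1,1).

Now H_k = ker ∂_k / im ∂_{k+1}, so:

  H_2: rank ker ∂_2 − rank ∂_3 = (16 − 15) − 0 = 1, and there is no ∂_3, so H_2 ≅ Z.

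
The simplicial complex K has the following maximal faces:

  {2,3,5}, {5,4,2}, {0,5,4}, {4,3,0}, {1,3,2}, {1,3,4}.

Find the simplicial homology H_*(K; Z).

We work with the vertex ordering 0 < 1 < 2 < 3 < 4 < 5. The simplices of K, each written with vertices in increasing order, are:

  0-simplices (6): [0], [1], [2], [3], [4], [5]
  1-simplices (12): [0,3], [0,4], [0,5], [1,2], [1,3], [1,4], [2,3], [2,4], [2,5], [3,4], [3,5], [4,5]
  2-simplices (6): [0,3,4], [0,4,5], [1,2,3], [1,3,4], [2,3,5], [2,4,5]

giving chain groups C_0 ≅ Z^6, C_1 ≅ Z^12, C_2 ≅ Z^6.

∂_1: C_1 → C_0 sends each edge [p,q] (with p < q) to q − p.
The 6×12 boundary matrix has rank 5 and Smith normal form diag(1,1,1,1,1).

Boundary ∂_2: C_2 → C_1 acts by ∂[p,q,r] = [q,r] − [p,r] + [p,q]. For instance
  ∂[1,2,3] = [2,3] − [1,3] + [1,2],
  ∂[2,3,5] = [3,5] − [2,5] + [2,3].
The 12×6 boundary matrix has rank 6 and Smith normal form diag(1,1,1,1,1,1).

Reading off H_k = ker ∂_k / im ∂_{k+1}:

  H_0: rank C_0 − rank ∂_1 = 6 − 5 = 1, and the invariant factors of ∂_1 are all 1, so H_0 ≅ Z.
  H_1: rank ker ∂_1 − rank ∂_2 = (12 − 5) − 6 = 1, and the invariant factors of ∂_2 are all 1, so H_1 ≅ Z.
  H_2: rank ker ∂_2 − rank ∂_3 = (6 − 6) − 0 = 0, and there is no ∂_3, so H_2 ≅ 0.

As a check, the Euler characteristic is 6 − 12 + 6 = 0, which agrees with 1 − 1 + 0 = 0.

H_0 ≅ Z,  H_1 ≅ Z,  H_2 = 0.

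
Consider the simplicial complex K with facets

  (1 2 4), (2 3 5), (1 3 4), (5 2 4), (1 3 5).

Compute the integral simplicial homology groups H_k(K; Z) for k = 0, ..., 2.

H_0 ≅ Z,  H_1 ≅ Z,  H_2 = 0.

Take the total order 1 < 2 < 3 < 4 < 5 on the vertex set. Then K (dimension 2) consists of the simplices:

  0-simplices (5): [1], [2], [3], [4], [5]
  1-simplices (10): [1,2], [1,3], [1,4], [1,5], [2,3], [2,4], [2,5], [3,4], [3,5], [4,5]
  2-simplices (5): [1,2,4], [1,3,4], [1,3,5], [2,3,5], [2,4,5]

giving chain groups C_0 ≅ Z^5, C_1 ≅ Z^10, C_2 ≅ Z^5.

Boundary ∂_1: C_1 → C_0 maps an edge to its endpoints' difference, ∂[p,q] = q − p.
This gives a 5×10 integer matrix of rank 4; reducing to Smith normal form yields diagonal entries (1,1,1,1).

Boundary ∂_2: C_2 → C_1 acts by ∂[p,q,r] = [q,r] − [p,r] + [p,q]. For instance
  ∂[1,3,5] = [3,5] − [1,5] + [1,3],
  ∂[1,2,4] = [2,4] − [1,4] + [1,2].
This gives a 10×5 integer matrix of rank 5; reducing to Smith normal form yields diagonal entries (1,1,1,1,1).

Computing H_k = (kernel of ∂_k) / (image of ∂_{k+1}):

  H_0: rank C_0 − rank ∂_1 = 5 − 4 = 1, and the invariant factors of ∂_1 are all 1, so H_0 = Z.
  H_1: rank ker ∂_1 − rank ∂_2 = (10 − 4) − 5 = 1, and the invariant factors of ∂_2 are all 1, so H_1 = Z.
  H_2: rank ker ∂_2 − rank ∂_3 = (5 − 5) − 0 = 0, and there is no ∂_3, so H_2 = 0.

As a check, the Euler characteristic is 5 − 10 + 5 = 0, which agrees with 1 − 1 + 0 = 0.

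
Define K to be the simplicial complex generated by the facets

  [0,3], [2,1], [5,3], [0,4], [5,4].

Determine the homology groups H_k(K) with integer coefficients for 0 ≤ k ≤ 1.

Fix the vertex order 0 < 1 < 2 < 3 < 4 < 5 and write every simplex with vertices in increasing order. Then dim K = 1 and the simplices of K are:

  0-simplices (6): [0], [1], [2], [3], [4], [5]
  1-simplices (5): [0,3], [0,4], [1,2], [3,5], [4,5]

giving chain groups C_0 ≅ Z^6, C_1 ≅ Z^5.

Boundary ∂_1: C_1 → C_0 sends each edge [p,q] (with p < q) to q − p. For instance
  ∂[4,5] = [5] − [4].
As a 6×5 matrix over Z this has rank 4, with invariant factors (1,1,1,1).

From H_k ≅ ker(∂_k) / im(∂_{k+1}) we obtain:

  H_0: rank C_0 − rank ∂_1 = 6 − 4 = 2, and the invariant factors of ∂_1 are all 1, so H_0 ≅ Z^2.
  H_1: rank ker ∂_1 − rank ∂_2 = (5 − 4) − 0 = 1, and there is no ∂_2, so H_1 ≅ Z.

(K is a triangulation of the disjoint union of the 1-simplex and the circle S^1.)

H_0 ≅ Z^2,  H_1 ≅ Z.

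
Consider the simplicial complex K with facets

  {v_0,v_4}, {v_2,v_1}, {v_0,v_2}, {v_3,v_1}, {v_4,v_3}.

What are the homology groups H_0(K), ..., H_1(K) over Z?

We work with the vertex ordering v_0 < v_1 < v_2 < v_3 < v_4. The simplices of K, each written with vertices in increasing order, are:

  0-simplices (5): [v_0], [v_1], [v_2], [v_3], [v_4]
  1-simplices (5): [v_0,v_2], [v_0,v_4], [v_1,v_2], [v_1,v_3], [v_3,v_4]

so the chain groups are C_0 ≅ Z^5, C_1 ≅ Z^5.

∂_1: C_1 → C_0 maps an edge to its endpoints' difference, ∂[p,q] = q − p.
This gives a 5×5 integer matrix of rank 4; reducing to Smith normal form yields diagonal entries (1,1,1,1).

Computing H_k = (kernel of ∂_k) / (image of ∂_{k+1}):

  H_0: rank C_0 − rank ∂_1 = 5 − 4 = 1, and the invariant factors of ∂_1 are all 1, so H_0 = Z.
  H_1: rank ker ∂_1 − rank ∂_2 = (5 − 4) − 0 = 1, and there is no ∂_2, so H_1 = Z.

(K is a triangulation of the circle S^1.)

H_0 = Z,  H_1 = Z.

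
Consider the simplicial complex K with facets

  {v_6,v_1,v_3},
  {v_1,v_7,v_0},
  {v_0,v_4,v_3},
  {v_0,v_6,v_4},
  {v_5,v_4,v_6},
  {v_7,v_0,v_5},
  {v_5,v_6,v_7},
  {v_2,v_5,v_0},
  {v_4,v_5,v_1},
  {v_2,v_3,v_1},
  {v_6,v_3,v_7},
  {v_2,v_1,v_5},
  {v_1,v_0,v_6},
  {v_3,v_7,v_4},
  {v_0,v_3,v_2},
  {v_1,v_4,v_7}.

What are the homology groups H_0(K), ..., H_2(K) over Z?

We work with the vertex ordering v_0 < v_1 < v_2 < v_3 < v_4 < v_5 < v_6 < v_7. The simplices of K, each written with vertices in increasing order, are:

  0-simplices (8): [v_0], [v_1], [v_2], [v_3], [v_4], [v_5], [v_6], [v_7]
  1-simplices (24): (24 of them)
  2-simplices (16): (16 of them)

so the chain groups are C_0 ≅ Z^8, C_1 ≅ Z^24, C_2 ≅ Z^16.

The boundary map ∂_1: C_1 → C_0 maps an edge to its endpoints' difference, ∂[p,q] = q − p.
This gives a 8×24 integer matrix of rank 7; reducing to Smith normal form yields diagonal entries (1,1,1,1,1,1,1).

The boundary map ∂_2: C_2 → C_1 maps a triangle to the signed sum of its edges. For instance
  ∂[v_1,v_2,v_3] = [v_2,v_3] − [v_1,v_3] + [v_1,v_2],
  ∂[v_4,v_5,v_6] = [v_5,v_6] − [v_4,v_6] + [v_4,v_5].
As a 24×16 matrix over Z this has rank 15, with invariant factors (1,1,1,1,1,1,1,1,1,1,1,1,1,1,1).

Now H_k = ker ∂_k / im ∂_{k+1}, so:

  H_0: rank C_0 − rank ∂_1 = 8 − 7 = 1, and the invariant factors of ∂_1 are all 1, so H_0 = Z.
  H_1: rank ker ∂_1 − rank ∂_2 = (24 − 7) − 15 = 2, and the invariant factors of ∂_2 are all 1, so H_1 = Z^2.
  H_2: rank ker ∂_2 − rank ∂_3 = (16 − 15) − 0 = 1, and there is no ∂_3, so H_2 = Z.

H_0 ≅ Z,  H_1 ≅ Z^2,  H_2 ≅ Z.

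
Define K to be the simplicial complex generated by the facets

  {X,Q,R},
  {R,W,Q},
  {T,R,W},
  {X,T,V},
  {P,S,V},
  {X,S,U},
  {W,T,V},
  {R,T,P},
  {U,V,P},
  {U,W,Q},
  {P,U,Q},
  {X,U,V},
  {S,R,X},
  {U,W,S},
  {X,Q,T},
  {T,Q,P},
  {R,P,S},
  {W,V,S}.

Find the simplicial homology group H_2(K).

Take the total order P < Q < R < S < T < U < V < W < X on the vertex set. Then K (dimension 2) consists of the simplices:

  0-simplices (9): P, Q, R, S, T, U, V, W, X
  1-simplices (27): PQ, PR, PS, PT, PU, PV, QR, QT, QU, QW, QX, RS, RT, RW, RX, SU, SV, SW, SX, TV, TW, TX, UV, UW, UX, VW, VX
  2-simplices (18): PQT, PQU, PRS, PRT, PSV, PUV, QRW, QRX, QTX, QUW, RSX, RTW, SUW, SUX, SVW, TVW, TVX, UVX

giving chain groups C_0 ≅ Z^9, C_1 ≅ Z^27, C_2 ≅ Z^18.

∂_1: C_1 → C_0 is given by ∂[p,q] = [q] − [p].
As a 9×27 matrix over Z this has rank 8, with invariant factors (1,1,1,1,1,1,1,1).

Boundary ∂_2: C_2 → C_1 acts by ∂[p,q,r] = [q,r] − [p,r] + [p,q]. For instance
  ∂QRX = RX − QX + QR,
  ∂RSX = SX − RX + RS.
This gives a 27×18 integer matrix of rank 18; reducing to Smith normal form yields diagonal entries (1,1,1,1,1,1,1,1,1,1,1,1,1,1,1,1,1,2).

From H_k ≅ ker(∂_k) / im(∂_{k+1}) we obtain:

  H_2: rank ker ∂_2 − rank ∂_3 = (18 − 18) − 0 = 0, and there is no ∂_3, so H_2 ≅ 0.

H_2 ≅ 0.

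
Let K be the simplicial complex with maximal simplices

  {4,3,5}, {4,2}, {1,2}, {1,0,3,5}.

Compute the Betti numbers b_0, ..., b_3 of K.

Order the vertices as 0 < 1 < 2 < 3 < 4 < 5. Listing each simplex with vertices in this order, K has dimension 3 with simplices:

  0-simplices (6): [0], [1], [2], [3], [4], [5]
  1-simplices (10): [0,1], [0,3], [0,5], [1,2], [1,3], [1,5], [2,4], [3,4], [3,5], [4,5]
  2-simplices (5): [0,1,3], [0,1,5], [0,3,5], [1,3,5], [3,4,5]
  3-simplices (1): [0,1,3,5]

so the chain groups are C_0 ≅ Z^6, C_1 ≅ Z^10, C_2 ≅ Z^5, C_3 ≅ Z^1.

∂_1: C_1 → C_0 sends each edge [p,q] (with p < q) to q − p.
This gives a 6×10 integer matrix of rank 5; reducing to Smith normal form yields diagonal entries (1,1,1,1,1).

Boundary ∂_2: C_2 → C_1 acts by ∂[p,q,r] = [q,r] − [p,r] + [p,q]. For instance
  ∂[0,1,5] = [1,5] − [0,5] + [0,1],
  ∂[0,1,3] = [1,3] − [0,3] + [0,1].
As a 10×5 matrix over Z this has rank 4, with invariant factors (1,1,1,1).

∂_3: C_3 → C_2 sends each 3-simplex σ to the alternating sum Σ_i (−1)^i (σ with its i-th vertex removed). For instance
  ∂[0,1,3,5] = [1,3,5] − [0,3,5] + [0,1,5] − [0,1,3].
The 5×1 boundary matrix has rank 1 and Smith normal form diag(1).

Reading off H_k = ker ∂_k / im ∂_{k+1}:

  H_0: rank C_0 − rank ∂_1 = 6 − 5 = 1, and the invariant factors of ∂_1 are all 1, so H_0 ≅ Z.
  H_1: rank ker ∂_1 − rank ∂_2 = (10 − 5) − 4 = 1, and the invariant factors of ∂_2 are all 1, so H_1 ≅ Z.
  H_2: rank ker ∂_2 − rank ∂_3 = (5 − 4) − 1 = 0, and the invariant factors of ∂_3 are all 1, so H_2 ≅ 0.
  H_3: rank ker ∂_3 − rank ∂_4 = (1 − 1) − 0 = 0, and there is no ∂_4, so H_3 ≅ 0.

Hence the Betti numbers are b_0 = 1, b_1 = 1, b_2 = 0, b_3 = 0.

b_0 = 1, b_1 = 1, b_2 = 0, b_3 = 0.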